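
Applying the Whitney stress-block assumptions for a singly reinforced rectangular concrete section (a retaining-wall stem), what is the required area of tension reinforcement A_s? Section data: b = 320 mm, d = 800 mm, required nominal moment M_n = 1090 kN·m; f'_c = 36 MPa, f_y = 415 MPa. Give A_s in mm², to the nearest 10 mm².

A_s ≈ 3630 mm²

With M_n = 0.85 f'_c a b (d − a/2), solve the quadratic for a:
a = d − √(d² − 2M_n/(0.85 f'_c b)) = 800 − √(800² − 2 × 1090×10⁶/(0.85 × 36 × 320)) = 153.96 mm.
A_s = 0.85 f'_c a b / f_y = 0.85 × 36 × 153.96 × 320 / 415 = 3632.7 mm².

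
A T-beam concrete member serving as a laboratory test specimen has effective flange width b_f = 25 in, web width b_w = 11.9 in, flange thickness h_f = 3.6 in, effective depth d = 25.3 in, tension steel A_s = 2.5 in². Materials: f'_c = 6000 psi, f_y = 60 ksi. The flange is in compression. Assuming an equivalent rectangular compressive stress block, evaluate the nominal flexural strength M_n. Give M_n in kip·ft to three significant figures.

Tension: T = A_s f_y = 2.5 × 60 = 150 kips.
Try a within the flange: a = T/(0.85 f'_c b_f) = 150/(0.85 × 6 × 25) = 1.176 in.
Since a = 1.176 ≤ h_f = 3.6 in, the stress block lies entirely in the flange; analyse as a rectangular beam of width b_f.
M_n = T(d − a/2) = 150 × (25.3 − 0.588) = 3706.8 kip·in.
M_n = 3706.8/12 = 308.90 kip·ft.

M_n ≈ 309 kip·ft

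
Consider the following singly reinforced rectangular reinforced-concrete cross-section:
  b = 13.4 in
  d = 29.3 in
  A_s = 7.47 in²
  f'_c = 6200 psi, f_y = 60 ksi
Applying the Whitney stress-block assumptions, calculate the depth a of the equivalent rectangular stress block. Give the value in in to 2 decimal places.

T = A_s f_y = 7.47 × 60 = 448.2 kips.
a = T/(0.85 f'_c b) = 448.2/(0.85 × 6.2 × 13.4) = 6.35 in.

a ≈ 6.35 in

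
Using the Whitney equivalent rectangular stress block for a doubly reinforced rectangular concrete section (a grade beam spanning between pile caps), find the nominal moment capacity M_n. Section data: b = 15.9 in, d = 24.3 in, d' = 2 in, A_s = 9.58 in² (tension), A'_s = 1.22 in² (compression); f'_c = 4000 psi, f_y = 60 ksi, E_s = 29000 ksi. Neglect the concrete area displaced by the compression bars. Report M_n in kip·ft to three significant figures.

Assume both steels yield.
a = (A_s − A'_s) f_y/(0.85 f'_c b) = (9.58 − 1.22) × 60/(0.85 × 4 × 15.9) = 9.279 in.
c = a/β₁ = 9.279/0.85 = 10.916 in; ε'_s = 0.003(c − d')/c = 0.0025 ≥ ε_y = 0.0021, so the compression steel yields.
M_n = (A_s − A'_s) f_y (d − a/2) + A'_s f_y (d − d') = 501.6 × (24.3 − 4.6395) + 73.2 × (24.3 − 2) = 9861.7 + 1632.4 = 11494.1 kip·in = 11494.1/12 = 957.84 kip·ft.

M_n ≈ 958 kip·ft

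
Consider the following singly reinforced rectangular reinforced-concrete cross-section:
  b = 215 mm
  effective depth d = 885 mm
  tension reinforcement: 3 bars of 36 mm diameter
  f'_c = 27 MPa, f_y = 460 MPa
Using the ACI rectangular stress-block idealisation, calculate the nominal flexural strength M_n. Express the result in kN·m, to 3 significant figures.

M_n ≈ 1040 kN·m

A_s = 3 × 1018 = 3054 mm².
T = A_s f_y = 3054 × 460 = 1404840 N = 1404.84 kN.
From C = T: a = T/(0.85 f'_c b) = 1404840/(0.85 × 27 × 215) = 284.71 mm.
M_n = T(d − a/2) = 1404.84 kN × (885 − 142.355) mm = 1043.30 kN·m.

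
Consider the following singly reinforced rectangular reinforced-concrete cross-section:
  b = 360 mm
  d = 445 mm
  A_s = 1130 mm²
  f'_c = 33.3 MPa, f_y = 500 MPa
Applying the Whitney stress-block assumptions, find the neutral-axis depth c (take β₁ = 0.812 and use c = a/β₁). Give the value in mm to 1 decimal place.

T = A_s f_y = 1130 × 500 = 565000 N = 565 kN.
Setting C = 0.85 f'_c a b equal to T: a = 565000/(0.85 × 33.3 × 360) = 55.448 mm.
With β₁ = 0.812, c = a/β₁ = 55.448/0.812 = 68.3 mm.

c ≈ 68.3 mm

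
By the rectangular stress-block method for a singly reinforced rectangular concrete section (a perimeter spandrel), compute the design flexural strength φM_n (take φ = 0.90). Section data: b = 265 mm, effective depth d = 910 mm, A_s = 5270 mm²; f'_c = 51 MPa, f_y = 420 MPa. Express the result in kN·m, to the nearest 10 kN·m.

φM_n ≈ 1620 kN·m

T = A_s f_y = 5270 × 420 = 2213400 N = 2213.4 kN.
From C = T: a = T/(0.85 f'_c b) = 2213400/(0.85 × 51 × 265) = 192.67 mm.
M_n = T(d − a/2) = 2213.4 kN × (910 − 96.335) mm = 1800.97 kN·m.
φM_n = 0.90 × 1800.97 = 1620.87 kN·m.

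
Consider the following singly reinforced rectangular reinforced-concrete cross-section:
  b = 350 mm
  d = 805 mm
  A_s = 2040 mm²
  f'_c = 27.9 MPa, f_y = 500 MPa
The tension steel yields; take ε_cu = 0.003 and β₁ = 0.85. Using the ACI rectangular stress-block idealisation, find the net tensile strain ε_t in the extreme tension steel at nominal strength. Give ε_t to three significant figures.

a = A_s f_y/(0.85 f'_c b) = 122.89 mm.
β₁ = 0.85, so c = a/β₁ = 122.89/0.85 = 144.58 mm.
From the linear strain diagram with ε_cu = 0.003: ε_t = 0.003 (d − c)/c = 0.003 × (805 − 144.58)/144.58 = 0.0137.
Since ε_t ≥ 0.005, the section is tension-controlled.

ε_t ≈ 0.0137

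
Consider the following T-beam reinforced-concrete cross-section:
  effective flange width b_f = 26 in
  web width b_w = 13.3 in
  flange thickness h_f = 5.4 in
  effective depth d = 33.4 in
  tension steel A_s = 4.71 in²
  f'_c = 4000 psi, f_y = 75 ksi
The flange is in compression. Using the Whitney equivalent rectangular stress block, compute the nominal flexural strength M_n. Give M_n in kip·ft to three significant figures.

M_n ≈ 924 kip·ft

Tension: T = A_s f_y = 4.71 × 75 = 353.25 kips.
Try a within the flange: a = T/(0.85 f'_c b_f) = 353.25/(0.85 × 4 × 26) = 3.996 in.
Since a = 3.996 ≤ h_f = 5.4 in, the stress block lies entirely in the flange; analyse as a rectangular beam of width b_f.
M_n = T(d − a/2) = 353.25 × (33.4 − 1.998) = 11092.8 kip·in.
M_n = 11092.8/12 = 924.40 kip·ft.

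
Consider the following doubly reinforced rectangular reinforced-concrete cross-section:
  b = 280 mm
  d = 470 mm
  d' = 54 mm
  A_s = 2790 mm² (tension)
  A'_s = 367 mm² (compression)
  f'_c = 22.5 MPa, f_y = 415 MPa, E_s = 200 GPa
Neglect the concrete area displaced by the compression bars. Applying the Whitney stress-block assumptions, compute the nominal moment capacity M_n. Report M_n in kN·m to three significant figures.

M_n ≈ 442 kN·m

Assume both tension and compression steel yield.
Net tension couple steel: A_s − A'_s = 2423 mm².
a = (A_s − A'_s) f_y / (0.85 f'_c b) = 1005545/(0.85 × 22.5 × 280) = 187.78 mm.
c = a/β₁ = 187.78/0.85 = 220.92 mm; ε'_s = 0.003(c − d')/c = 0.0023 ≥ f_y/E_s = 0.0021, so compression steel does yield.
M_n = (A_s − A'_s) f_y (d − a/2) + A'_s f_y (d − d') = [1005545 × (470 − 93.89) + 152305 × (470 − 54)] × 10⁻⁶ = 378.20 + 63.36 = 441.56 kN·m.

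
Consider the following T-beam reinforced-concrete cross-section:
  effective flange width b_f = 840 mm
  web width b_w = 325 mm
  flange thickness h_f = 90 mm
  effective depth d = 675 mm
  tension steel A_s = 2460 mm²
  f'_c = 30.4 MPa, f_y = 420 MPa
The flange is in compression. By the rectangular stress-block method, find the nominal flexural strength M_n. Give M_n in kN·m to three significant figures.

Tension: T = A_s f_y = 2460 × 420 = 1033200 N.
Try a within the flange: a = T/(0.85 f'_c b_f) = 1033200/(0.85 × 30.4 × 840) = 47.60 mm.
Since a = 47.60 ≤ h_f = 90 mm, the stress block lies entirely in the flange; analyse as a rectangular beam of width b_f.
M_n = T(d − a/2) = 1033200 × (675 − 23.8) = 672.82 × 10⁶ N·mm.
M_n = 672.82 kN·m.

M_n ≈ 673 kN·m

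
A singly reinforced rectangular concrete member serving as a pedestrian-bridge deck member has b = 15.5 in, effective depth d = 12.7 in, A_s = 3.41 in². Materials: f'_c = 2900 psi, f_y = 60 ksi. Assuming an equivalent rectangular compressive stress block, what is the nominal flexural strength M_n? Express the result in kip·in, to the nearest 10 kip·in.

M_n ≈ 2050 kip·in

T = A_s f_y = 3.41 × 60 = 204.6 kips.
a = T/(0.85 f'_c b) = 204.6/(0.85 × 2.9 × 15.5) = 5.355 in.
M_n = T(d − a/2) = 204.6 × (12.7 − 2.6775) = 2050.6 kip·in.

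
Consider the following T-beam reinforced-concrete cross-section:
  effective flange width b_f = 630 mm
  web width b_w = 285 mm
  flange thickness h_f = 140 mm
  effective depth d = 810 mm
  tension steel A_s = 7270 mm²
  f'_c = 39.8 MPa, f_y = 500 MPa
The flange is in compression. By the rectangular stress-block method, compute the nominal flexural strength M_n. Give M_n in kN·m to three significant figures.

Tension: T = A_s f_y = 7270 × 500 = 3635000 N.
Try a within the flange: a = T/(0.85 f'_c b_f) = 3635000/(0.85 × 39.8 × 630) = 170.55 mm.
a = 170.55 > h_f = 140 mm: the block extends into the web. Split into flange-overhang and web parts.
C_f = 0.85 f'_c (b_f − b_w) h_f = 0.85 × 39.8 × (630 − 285) × 140 = 1633989 N.
Remaining web compression depth: a_w = (T − C_f)/(0.85 f'_c b_w) = (3635000 − 1633989)/(0.85 × 39.8 × 285) = 207.54 mm.
M_n = C_f(d − h_f/2) + (T − C_f)(d − a_w/2) = 1633989 × (810 − 70) + 2001011 × (810 − 103.77) = 1209.15 + 1413.17 = 2622.32 × 10⁶ N·mm.
M_n = 2622.32 kN·m.

M_n ≈ 2620 kN·m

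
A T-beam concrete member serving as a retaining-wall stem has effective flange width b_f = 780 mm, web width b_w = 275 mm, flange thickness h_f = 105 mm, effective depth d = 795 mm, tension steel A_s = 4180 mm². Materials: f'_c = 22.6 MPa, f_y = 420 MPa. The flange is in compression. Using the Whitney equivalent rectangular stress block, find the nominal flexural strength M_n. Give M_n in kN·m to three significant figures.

Tension: T = A_s f_y = 4180 × 420 = 1755600 N.
Try a within the flange: a = T/(0.85 f'_c b_f) = 1755600/(0.85 × 22.6 × 780) = 117.17 mm.
a = 117.17 > h_f = 105 mm: the block extends into the web. Split into flange-overhang and web parts.
C_f = 0.85 f'_c (b_f − b_w) h_f = 0.85 × 22.6 × (780 − 275) × 105 = 1018610 N.
Remaining web compression depth: a_w = (T − C_f)/(0.85 f'_c b_w) = (1755600 − 1018610)/(0.85 × 22.6 × 275) = 139.51 mm.
M_n = C_f(d − h_f/2) + (T − C_f)(d − a_w/2) = 1018610 × (795 − 52.5) + 736990 × (795 − 69.755) = 756.32 + 534.50 = 1290.82 × 10⁶ N·mm.
M_n = 1290.82 kN·m.

M_n ≈ 1290 kN·m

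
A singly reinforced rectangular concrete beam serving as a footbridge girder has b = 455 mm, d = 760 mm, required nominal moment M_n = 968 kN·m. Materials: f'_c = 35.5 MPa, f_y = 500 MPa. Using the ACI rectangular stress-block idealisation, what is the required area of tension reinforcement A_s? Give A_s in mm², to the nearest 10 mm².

With M_n = 0.85 f'_c a b (d − a/2), solve the quadratic for a:
a = d − √(d² − 2M_n/(0.85 f'_c b)) = 760 − √(760² − 2 × 968×10⁶/(0.85 × 35.5 × 455)) = 99.25 mm.
A_s = 0.85 f'_c a b / f_y = 0.85 × 35.5 × 99.25 × 455 / 500 = 2725.3 mm².

A_s ≈ 2730 mm²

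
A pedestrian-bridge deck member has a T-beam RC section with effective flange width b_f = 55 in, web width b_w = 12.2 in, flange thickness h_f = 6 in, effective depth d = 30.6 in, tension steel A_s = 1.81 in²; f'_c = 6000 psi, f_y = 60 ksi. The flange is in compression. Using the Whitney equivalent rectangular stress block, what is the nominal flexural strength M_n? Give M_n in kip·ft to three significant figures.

M_n ≈ 275 kip·ft

Tension: T = A_s f_y = 1.81 × 60 = 108.6 kips.
Try a within the flange: a = T/(0.85 f'_c b_f) = 108.6/(0.85 × 6 × 55) = 0.387 in.
Since a = 0.387 ≤ h_f = 6 in, the stress block lies entirely in the flange; analyse as a rectangular beam of width b_f.
M_n = T(d − a/2) = 108.6 × (30.6 − 0.1935) = 3302.1 kip·in.
M_n = 3302.1/12 = 275.18 kip·ft.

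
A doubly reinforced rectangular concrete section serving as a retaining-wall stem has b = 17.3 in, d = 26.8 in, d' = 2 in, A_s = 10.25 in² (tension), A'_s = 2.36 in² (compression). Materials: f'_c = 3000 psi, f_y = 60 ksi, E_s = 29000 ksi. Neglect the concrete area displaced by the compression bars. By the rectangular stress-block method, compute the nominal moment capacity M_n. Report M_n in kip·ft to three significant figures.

M_n ≈ 1140 kip·ft

Assume both steels yield.
a = (A_s − A'_s) f_y/(0.85 f'_c b) = (10.25 − 2.36) × 60/(0.85 × 3 × 17.3) = 10.731 in.
c = a/β₁ = 10.731/0.85 = 12.625 in; ε'_s = 0.003(c − d')/c = 0.0025 ≥ ε_y = 0.0021, so the compression steel yields.
M_n = (A_s − A'_s) f_y (d − a/2) + A'_s f_y (d − d') = 473.4 × (26.8 − 5.3655) + 141.6 × (26.8 − 2) = 10147.1 + 3511.7 = 13658.8 kip·in = 13658.8/12 = 1138.23 kip·ft.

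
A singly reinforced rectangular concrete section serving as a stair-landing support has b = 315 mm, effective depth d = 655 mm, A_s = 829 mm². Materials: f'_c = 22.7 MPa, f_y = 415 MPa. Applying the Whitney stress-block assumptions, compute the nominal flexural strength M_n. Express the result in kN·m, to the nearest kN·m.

T = A_s f_y = 829 × 415 = 344035 N = 344.035 kN.
From C = T: a = T/(0.85 f'_c b) = 344035/(0.85 × 22.7 × 315) = 56.60 mm.
M_n = T(d − a/2) = 344.035 kN × (655 − 28.3) mm = 215.61 kN·m.

M_n ≈ 216 kN·m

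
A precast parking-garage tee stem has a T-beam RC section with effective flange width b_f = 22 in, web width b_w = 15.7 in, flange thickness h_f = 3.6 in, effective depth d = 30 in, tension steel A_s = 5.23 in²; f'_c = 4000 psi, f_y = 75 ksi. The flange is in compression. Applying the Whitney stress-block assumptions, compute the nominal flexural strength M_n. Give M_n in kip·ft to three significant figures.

M_n ≈ 892 kip·ft

Tension: T = A_s f_y = 5.23 × 75 = 392.25 kips.
Try a within the flange: a = T/(0.85 f'_c b_f) = 392.25/(0.85 × 4 × 22) = 5.244 in.
a = 5.244 > h_f = 3.6 in: the block extends into the web. Split into flange-overhang and web parts.
C_f = 0.85 f'_c (b_f − b_w) h_f = 0.85 × 4 × (22 − 15.7) × 3.6 = 77.1 kips.
Remaining web compression depth: a_w = (T − C_f)/(0.85 f'_c b_w) = (392.25 − 77.1)/(0.85 × 4 × 15.7) = 5.904 in.
M_n = C_f(d − h_f/2) + (T − C_f)(d − a_w/2) = 77.1 × (30 − 1.8) + 315.15 × (30 − 2.952) = 2174.2 + 8524.2 = 10698.4 kip·in.
M_n = 10698.4/12 = 891.53 kip·ft.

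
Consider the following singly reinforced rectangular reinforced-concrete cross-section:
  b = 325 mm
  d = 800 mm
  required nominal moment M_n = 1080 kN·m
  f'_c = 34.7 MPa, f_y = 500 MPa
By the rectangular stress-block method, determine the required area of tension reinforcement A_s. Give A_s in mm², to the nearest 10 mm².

With M_n = 0.85 f'_c a b (d − a/2), solve the quadratic for a:
a = d − √(d² − 2M_n/(0.85 f'_c b)) = 800 − √(800² − 2 × 1080×10⁶/(0.85 × 34.7 × 325)) = 156.05 mm.
A_s = 0.85 f'_c a b / f_y = 0.85 × 34.7 × 156.05 × 325 / 500 = 2991.8 mm².

A_s ≈ 2990 mm²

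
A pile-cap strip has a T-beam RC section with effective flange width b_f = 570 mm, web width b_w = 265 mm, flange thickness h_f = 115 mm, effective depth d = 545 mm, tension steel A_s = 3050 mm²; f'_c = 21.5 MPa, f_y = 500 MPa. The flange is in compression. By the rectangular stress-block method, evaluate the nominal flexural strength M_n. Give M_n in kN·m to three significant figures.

Tension: T = A_s f_y = 3050 × 500 = 1525000 N.
Try a within the flange: a = T/(0.85 f'_c b_f) = 1525000/(0.85 × 21.5 × 570) = 146.40 mm.
a = 146.40 > h_f = 115 mm: the block extends into the web. Split into flange-overhang and web parts.
C_f = 0.85 f'_c (b_f − b_w) h_f = 0.85 × 21.5 × (570 − 265) × 115 = 640996 N.
Remaining web compression depth: a_w = (T − C_f)/(0.85 f'_c b_w) = (1525000 − 640996)/(0.85 × 21.5 × 265) = 182.54 mm.
M_n = C_f(d − h_f/2) + (T − C_f)(d − a_w/2) = 640996 × (545 − 57.5) + 884004 × (545 − 91.27) = 312.49 + 401.10 = 713.59 × 10⁶ N·mm.
M_n = 713.59 kN·m.

M_n ≈ 714 kN·m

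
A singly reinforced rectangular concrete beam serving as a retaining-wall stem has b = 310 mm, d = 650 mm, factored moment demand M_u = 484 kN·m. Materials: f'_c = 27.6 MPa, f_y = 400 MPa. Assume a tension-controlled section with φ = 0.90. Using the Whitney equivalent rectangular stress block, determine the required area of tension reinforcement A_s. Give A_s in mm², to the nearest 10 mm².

M_n = M_u/φ = 484/0.90 = 537.778 kN·m.
With M_n = 0.85 f'_c a b (d − a/2), solve the quadratic for a:
a = d − √(d² − 2M_n/(0.85 f'_c b)) = 650 − √(650² − 2 × 537.778×10⁶/(0.85 × 27.6 × 310)) = 125.97 mm.
A_s = 0.85 f'_c a b / f_y = 0.85 × 27.6 × 125.97 × 310 / 400 = 2290.3 mm².

A_s ≈ 2290 mm²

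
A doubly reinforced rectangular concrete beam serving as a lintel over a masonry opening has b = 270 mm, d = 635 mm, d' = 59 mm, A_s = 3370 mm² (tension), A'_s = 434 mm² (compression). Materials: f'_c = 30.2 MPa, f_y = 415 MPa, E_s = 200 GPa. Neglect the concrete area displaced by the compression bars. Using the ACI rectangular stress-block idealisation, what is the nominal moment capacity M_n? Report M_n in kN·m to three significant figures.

M_n ≈ 770 kN·m

Assume both tension and compression steel yield.
Net tension couple steel: A_s − A'_s = 2936 mm².
a = (A_s − A'_s) f_y / (0.85 f'_c b) = 1218440/(0.85 × 30.2 × 270) = 175.80 mm.
c = a/β₁ = 175.80/0.834 = 210.79 mm; ε'_s = 0.003(c − d')/c = 0.0022 ≥ f_y/E_s = 0.0021, so compression steel does yield.
M_n = (A_s − A'_s) f_y (d − a/2) + A'_s f_y (d − d') = [1218440 × (635 − 87.9) + 180110 × (635 − 59)] × 10⁻⁶ = 666.61 + 103.74 = 770.35 kN·m.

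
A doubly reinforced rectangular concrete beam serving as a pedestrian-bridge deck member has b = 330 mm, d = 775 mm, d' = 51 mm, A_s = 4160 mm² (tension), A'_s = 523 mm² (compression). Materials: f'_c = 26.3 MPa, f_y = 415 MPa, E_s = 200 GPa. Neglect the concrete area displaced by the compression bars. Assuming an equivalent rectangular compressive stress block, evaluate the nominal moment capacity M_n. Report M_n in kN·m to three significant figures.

Assume both tension and compression steel yield.
Net tension couple steel: A_s − A'_s = 3637 mm².
a = (A_s − A'_s) f_y / (0.85 f'_c b) = 1509355/(0.85 × 26.3 × 330) = 204.60 mm.
c = a/β₁ = 204.60/0.85 = 240.71 mm; ε'_s = 0.003(c − d')/c = 0.0024 ≥ f_y/E_s = 0.0021, so compression steel does yield.
M_n = (A_s − A'_s) f_y (d − a/2) + A'_s f_y (d − d') = [1509355 × (775 − 102.3) + 217045 × (775 − 51)] × 10⁻⁶ = 1015.34 + 157.14 = 1172.48 kN·m.

M_n ≈ 1170 kN·m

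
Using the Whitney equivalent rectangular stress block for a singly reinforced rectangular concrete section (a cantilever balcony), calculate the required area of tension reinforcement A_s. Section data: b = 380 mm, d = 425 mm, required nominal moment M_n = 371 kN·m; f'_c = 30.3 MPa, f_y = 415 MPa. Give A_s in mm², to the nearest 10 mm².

With M_n = 0.85 f'_c a b (d − a/2), solve the quadratic for a:
a = d − √(d² − 2M_n/(0.85 f'_c b)) = 425 − √(425² − 2 × 371×10⁶/(0.85 × 30.3 × 380)) = 101.26 mm.
A_s = 0.85 f'_c a b / f_y = 0.85 × 30.3 × 101.26 × 380 / 415 = 2388.0 mm².

A_s ≈ 2390 mm²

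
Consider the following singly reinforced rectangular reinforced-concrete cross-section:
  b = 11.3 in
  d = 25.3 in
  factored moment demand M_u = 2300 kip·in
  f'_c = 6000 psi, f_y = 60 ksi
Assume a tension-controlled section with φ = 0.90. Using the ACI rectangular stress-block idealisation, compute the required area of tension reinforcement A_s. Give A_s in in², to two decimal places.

A_s ≈ 1.75 in²

M_n = M_u/φ = 2300/0.90 = 2555.56 kip·in.
From M_n = 0.85 f'_c a b (d − a/2):
a = d − √(d² − 2M_n/(0.85 f'_c b)) = 25.3 − √(25.3² − 2 × 2555.56/(0.85 × 6 × 11.3)) = 1.818 in.
A_s = 0.85 f'_c a b / f_y = 0.85 × 6 × 1.818 × 11.3 / 60 = 1.746 in².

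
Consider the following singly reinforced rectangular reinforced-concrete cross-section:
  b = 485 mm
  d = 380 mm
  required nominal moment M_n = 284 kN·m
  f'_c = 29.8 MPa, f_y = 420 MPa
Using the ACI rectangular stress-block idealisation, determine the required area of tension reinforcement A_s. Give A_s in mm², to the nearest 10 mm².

With M_n = 0.85 f'_c a b (d − a/2), solve the quadratic for a:
a = d − √(d² − 2M_n/(0.85 f'_c b)) = 380 − √(380² − 2 × 284×10⁶/(0.85 × 29.8 × 485)) = 66.69 mm.
A_s = 0.85 f'_c a b / f_y = 0.85 × 29.8 × 66.69 × 485 / 420 = 1950.7 mm².

A_s ≈ 1950 mm²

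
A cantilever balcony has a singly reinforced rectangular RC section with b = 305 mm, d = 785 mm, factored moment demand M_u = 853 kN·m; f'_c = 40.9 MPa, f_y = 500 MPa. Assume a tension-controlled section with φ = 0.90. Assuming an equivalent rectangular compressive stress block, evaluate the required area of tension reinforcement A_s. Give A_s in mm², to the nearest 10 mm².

M_n = M_u/φ = 853/0.90 = 947.778 kN·m.
With M_n = 0.85 f'_c a b (d − a/2), solve the quadratic for a:
a = d − √(d² − 2M_n/(0.85 f'_c b)) = 785 − √(785² − 2 × 947.778×10⁶/(0.85 × 40.9 × 305)) = 123.60 mm.
A_s = 0.85 f'_c a b / f_y = 0.85 × 40.9 × 123.60 × 305 / 500 = 2621.1 mm².

A_s ≈ 2620 mm²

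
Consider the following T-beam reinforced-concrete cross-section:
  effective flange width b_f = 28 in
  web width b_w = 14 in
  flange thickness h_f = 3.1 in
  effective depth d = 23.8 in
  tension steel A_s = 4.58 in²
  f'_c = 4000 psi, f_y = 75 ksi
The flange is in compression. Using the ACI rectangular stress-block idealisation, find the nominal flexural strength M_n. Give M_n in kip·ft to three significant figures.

Tension: T = A_s f_y = 4.58 × 75 = 343.5 kips.
Try a within the flange: a = T/(0.85 f'_c b_f) = 343.5/(0.85 × 4 × 28) = 3.608 in.
a = 3.608 > h_f = 3.1 in: the block extends into the web. Split into flange-overhang and web parts.
C_f = 0.85 f'_c (b_f − b_w) h_f = 0.85 × 4 × (28 − 14) × 3.1 = 147.6 kips.
Remaining web compression depth: a_w = (T − C_f)/(0.85 f'_c b_w) = (343.5 − 147.6)/(0.85 × 4 × 14) = 4.116 in.
M_n = C_f(d − h_f/2) + (T − C_f)(d − a_w/2) = 147.6 × (23.8 − 1.55) + 195.9 × (23.8 − 2.058) = 3284.1 + 4259.3 = 7543.4 kip·in.
M_n = 7543.4/12 = 628.62 kip·ft.

M_n ≈ 629 kip·ft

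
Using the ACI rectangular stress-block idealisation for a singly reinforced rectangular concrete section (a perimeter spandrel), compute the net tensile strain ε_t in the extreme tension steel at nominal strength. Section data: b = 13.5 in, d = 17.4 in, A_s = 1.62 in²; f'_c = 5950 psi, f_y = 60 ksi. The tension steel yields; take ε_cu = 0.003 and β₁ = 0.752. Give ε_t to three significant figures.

a = A_s f_y/(0.85 f'_c b) = 1.424 in.
β₁ = 0.752, so c = a/β₁ = 1.424/0.752 = 1.894 in.
From the linear strain diagram with ε_cu = 0.003: ε_t = 0.003 (d − c)/c = 0.003 × (17.4 − 1.894)/1.894 = 0.0246.
Since ε_t ≥ 0.005, the section is tension-controlled.

ε_t ≈ 0.0246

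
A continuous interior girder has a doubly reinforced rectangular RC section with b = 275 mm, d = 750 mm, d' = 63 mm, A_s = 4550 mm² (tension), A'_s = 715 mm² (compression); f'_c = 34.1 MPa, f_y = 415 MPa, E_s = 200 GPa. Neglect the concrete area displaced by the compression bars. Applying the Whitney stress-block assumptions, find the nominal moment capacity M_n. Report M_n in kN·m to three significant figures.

M_n ≈ 1240 kN·m

Assume both tension and compression steel yield.
Net tension couple steel: A_s − A'_s = 3835 mm².
a = (A_s − A'_s) f_y / (0.85 f'_c b) = 1591525/(0.85 × 34.1 × 275) = 199.67 mm.
c = a/β₁ = 199.67/0.806 = 247.73 mm; ε'_s = 0.003(c − d')/c = 0.0022 ≥ f_y/E_s = 0.0021, so compression steel does yield.
M_n = (A_s − A'_s) f_y (d − a/2) + A'_s f_y (d − d') = [1591525 × (750 − 99.835) + 296725 × (750 − 63)] × 10⁻⁶ = 1034.75 + 203.85 = 1238.60 kN·m.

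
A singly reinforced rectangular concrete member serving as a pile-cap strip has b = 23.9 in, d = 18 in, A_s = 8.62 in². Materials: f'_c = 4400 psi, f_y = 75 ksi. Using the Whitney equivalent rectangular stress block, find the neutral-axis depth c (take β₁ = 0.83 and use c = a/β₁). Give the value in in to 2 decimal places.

c ≈ 8.71 in

T = A_s f_y = 8.62 × 75 = 646.5 kips.
a = T/(0.85 f'_c b) = 646.5/(0.85 × 4.4 × 23.9) = 7.2327 in.
With β₁ = 0.83, c = a/β₁ = 7.2327/0.83 = 8.71 in.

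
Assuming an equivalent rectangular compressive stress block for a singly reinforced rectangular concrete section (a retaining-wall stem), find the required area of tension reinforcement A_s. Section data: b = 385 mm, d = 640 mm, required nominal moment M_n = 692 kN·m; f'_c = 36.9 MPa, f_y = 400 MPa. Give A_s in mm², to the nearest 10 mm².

With M_n = 0.85 f'_c a b (d − a/2), solve the quadratic for a:
a = d − √(d² − 2M_n/(0.85 f'_c b)) = 640 − √(640² − 2 × 692×10⁶/(0.85 × 36.9 × 385)) = 96.87 mm.
A_s = 0.85 f'_c a b / f_y = 0.85 × 36.9 × 96.87 × 385 / 400 = 2924.4 mm².

A_s ≈ 2920 mm²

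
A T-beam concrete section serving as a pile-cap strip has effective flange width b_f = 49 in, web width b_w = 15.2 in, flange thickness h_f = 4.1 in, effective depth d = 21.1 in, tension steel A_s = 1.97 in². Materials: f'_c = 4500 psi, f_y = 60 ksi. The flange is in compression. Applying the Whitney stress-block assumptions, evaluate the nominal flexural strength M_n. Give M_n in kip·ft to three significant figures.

Tension: T = A_s f_y = 1.97 × 60 = 118.2 kips.
Try a within the flange: a = T/(0.85 f'_c b_f) = 118.2/(0.85 × 4.5 × 49) = 0.631 in.
Since a = 0.631 ≤ h_f = 4.1 in, the stress block lies entirely in the flange; analyse as a rectangular beam of width b_f.
M_n = T(d − a/2) = 118.2 × (21.1 − 0.3155) = 2456.7 kip·in.
M_n = 2456.7/12 = 204.73 kip·ft.

M_n ≈ 205 kip·ft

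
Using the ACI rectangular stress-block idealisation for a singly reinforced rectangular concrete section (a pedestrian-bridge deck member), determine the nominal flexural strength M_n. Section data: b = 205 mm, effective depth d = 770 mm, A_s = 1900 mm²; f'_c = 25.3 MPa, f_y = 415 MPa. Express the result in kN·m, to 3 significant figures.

T = A_s f_y = 1900 × 415 = 788500 N = 788.5 kN.
From C = T: a = T/(0.85 f'_c b) = 788500/(0.85 × 25.3 × 205) = 178.86 mm.
M_n = T(d − a/2) = 788.5 kN × (770 − 89.43) mm = 536.63 kN·m.

M_n ≈ 537 kN·m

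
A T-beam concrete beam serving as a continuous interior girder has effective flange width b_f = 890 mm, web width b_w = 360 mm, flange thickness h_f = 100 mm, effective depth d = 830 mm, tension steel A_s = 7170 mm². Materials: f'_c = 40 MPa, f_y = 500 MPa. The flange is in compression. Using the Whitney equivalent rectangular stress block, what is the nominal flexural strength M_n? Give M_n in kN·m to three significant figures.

Tension: T = A_s f_y = 7170 × 500 = 3585000 N.
Try a within the flange: a = T/(0.85 f'_c b_f) = 3585000/(0.85 × 40 × 890) = 118.47 mm.
a = 118.47 > h_f = 100 mm: the block extends into the web. Split into flange-overhang and web parts.
C_f = 0.85 f'_c (b_f − b_w) h_f = 0.85 × 40 × (890 − 360) × 100 = 1802000 N.
Remaining web compression depth: a_w = (T − C_f)/(0.85 f'_c b_w) = (3585000 − 1802000)/(0.85 × 40 × 360) = 145.67 mm.
M_n = C_f(d − h_f/2) + (T − C_f)(d − a_w/2) = 1802000 × (830 − 50) + 1783000 × (830 − 72.835) = 1405.56 + 1350.03 = 2755.59 × 10⁶ N·mm.
M_n = 2755.59 kN·m.

M_n ≈ 2760 kN·m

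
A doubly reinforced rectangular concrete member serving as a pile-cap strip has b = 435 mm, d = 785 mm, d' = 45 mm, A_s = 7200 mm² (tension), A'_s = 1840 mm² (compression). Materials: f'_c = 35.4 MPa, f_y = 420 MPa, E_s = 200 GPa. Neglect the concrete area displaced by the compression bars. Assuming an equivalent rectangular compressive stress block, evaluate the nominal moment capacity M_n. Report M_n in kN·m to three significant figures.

Assume both tension and compression steel yield.
Net tension couple steel: A_s − A'_s = 5360 mm².
a = (A_s − A'_s) f_y / (0.85 f'_c b) = 2251200/(0.85 × 35.4 × 435) = 171.99 mm.
c = a/β₁ = 171.99/0.797 = 215.80 mm; ε'_s = 0.003(c − d')/c = 0.0024 ≥ f_y/E_s = 0.0021, so compression steel does yield.
M_n = (A_s − A'_s) f_y (d − a/2) + A'_s f_y (d − d') = [2251200 × (785 − 85.995) + 772800 × (785 − 45)] × 10⁻⁶ = 1573.60 + 571.87 = 2145.47 kN·m.

M_n ≈ 2150 kN·m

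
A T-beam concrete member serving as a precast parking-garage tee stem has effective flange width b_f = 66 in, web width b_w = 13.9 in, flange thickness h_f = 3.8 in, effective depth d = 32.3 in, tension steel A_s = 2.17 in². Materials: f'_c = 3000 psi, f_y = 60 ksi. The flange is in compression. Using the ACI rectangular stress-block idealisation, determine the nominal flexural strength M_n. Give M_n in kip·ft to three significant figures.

M_n ≈ 346 kip·ft

Tension: T = A_s f_y = 2.17 × 60 = 130.2 kips.
Try a within the flange: a = T/(0.85 f'_c b_f) = 130.2/(0.85 × 3 × 66) = 0.774 in.
Since a = 0.774 ≤ h_f = 3.8 in, the stress block lies entirely in the flange; analyse as a rectangular beam of width b_f.
M_n = T(d − a/2) = 130.2 × (32.3 − 0.387) = 4155.1 kip·in.
M_n = 4155.1/12 = 346.26 kip·ft.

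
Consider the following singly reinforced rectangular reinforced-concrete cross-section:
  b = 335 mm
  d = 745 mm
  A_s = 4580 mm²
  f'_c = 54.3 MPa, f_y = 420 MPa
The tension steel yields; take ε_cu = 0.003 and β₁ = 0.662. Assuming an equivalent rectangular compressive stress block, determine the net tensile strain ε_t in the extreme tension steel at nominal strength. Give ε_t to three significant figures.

ε_t ≈ 0.00889

a = A_s f_y/(0.85 f'_c b) = 124.41 mm.
β₁ = 0.662, so c = a/β₁ = 124.41/0.662 = 187.93 mm.
From the linear strain diagram with ε_cu = 0.003: ε_t = 0.003 (d − c)/c = 0.003 × (745 − 187.93)/187.93 = 0.00889.
Since ε_t ≥ 0.005, the section is tension-controlled.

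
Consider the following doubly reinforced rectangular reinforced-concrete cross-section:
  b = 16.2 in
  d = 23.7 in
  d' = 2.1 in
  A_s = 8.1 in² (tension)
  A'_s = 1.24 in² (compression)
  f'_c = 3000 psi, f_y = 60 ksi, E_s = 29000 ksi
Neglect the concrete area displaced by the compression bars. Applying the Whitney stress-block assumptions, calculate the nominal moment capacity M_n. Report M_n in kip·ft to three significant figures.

Assume both steels yield.
a = (A_s − A'_s) f_y/(0.85 f'_c b) = (8.1 − 1.24) × 60/(0.85 × 3 × 16.2) = 9.964 in.
c = a/β₁ = 9.964/0.85 = 11.722 in; ε'_s = 0.003(c − d')/c = 0.0025 ≥ ε_y = 0.0021, so the compression steel yields.
M_n = (A_s − A'_s) f_y (d − a/2) + A'_s f_y (d − d') = 411.6 × (23.7 − 4.982) + 74.4 × (23.7 − 2.1) = 7704.3 + 1607.0 = 9311.3 kip·in = 9311.3/12 = 775.94 kip·ft.

M_n ≈ 776 kip·ft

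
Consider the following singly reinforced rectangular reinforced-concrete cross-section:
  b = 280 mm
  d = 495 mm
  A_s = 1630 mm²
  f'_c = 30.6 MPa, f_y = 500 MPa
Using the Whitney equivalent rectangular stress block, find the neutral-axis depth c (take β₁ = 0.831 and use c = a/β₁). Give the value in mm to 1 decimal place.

T = A_s f_y = 1630 × 500 = 815000 N = 815 kN.
Setting C = 0.85 f'_c a b equal to T: a = 815000/(0.85 × 30.6 × 280) = 111.908 mm.
With β₁ = 0.831, c = a/β₁ = 111.908/0.831 = 134.7 mm.

c ≈ 134.7 mm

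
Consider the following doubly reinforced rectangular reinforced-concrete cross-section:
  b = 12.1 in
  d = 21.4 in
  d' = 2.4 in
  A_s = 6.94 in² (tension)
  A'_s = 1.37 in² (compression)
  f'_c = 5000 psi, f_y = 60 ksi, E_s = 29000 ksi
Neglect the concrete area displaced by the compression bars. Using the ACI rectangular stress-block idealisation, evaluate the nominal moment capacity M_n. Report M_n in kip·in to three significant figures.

Assume both steels yield.
a = (A_s − A'_s) f_y/(0.85 f'_c b) = (6.94 − 1.37) × 60/(0.85 × 5 × 12.1) = 6.499 in.
c = a/β₁ = 6.499/0.8 = 8.124 in; ε'_s = 0.003(c − d')/c = 0.0021 ≥ ε_y = 0.0021, so the compression steel yields.
M_n = (A_s − A'_s) f_y (d − a/2) + A'_s f_y (d − d') = 334.2 × (21.4 − 3.2495) + 82.2 × (21.4 − 2.4) = 6065.9 + 1561.8 = 7627.7 kip·in.

M_n ≈ 7630 kip·in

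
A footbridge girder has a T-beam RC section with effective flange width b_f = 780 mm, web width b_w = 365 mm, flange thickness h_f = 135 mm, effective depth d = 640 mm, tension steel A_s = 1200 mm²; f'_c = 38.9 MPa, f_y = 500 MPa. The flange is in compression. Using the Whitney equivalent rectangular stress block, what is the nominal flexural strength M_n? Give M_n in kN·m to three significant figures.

Tension: T = A_s f_y = 1200 × 500 = 600000 N.
Try a within the flange: a = T/(0.85 f'_c b_f) = 600000/(0.85 × 38.9 × 780) = 23.26 mm.
Since a = 23.26 ≤ h_f = 135 mm, the stress block lies entirely in the flange; analyse as a rectangular beam of width b_f.
M_n = T(d − a/2) = 600000 × (640 − 11.63) = 377.02 × 10⁶ N·mm.
M_n = 377.02 kN·m.

M_n ≈ 377 kN·m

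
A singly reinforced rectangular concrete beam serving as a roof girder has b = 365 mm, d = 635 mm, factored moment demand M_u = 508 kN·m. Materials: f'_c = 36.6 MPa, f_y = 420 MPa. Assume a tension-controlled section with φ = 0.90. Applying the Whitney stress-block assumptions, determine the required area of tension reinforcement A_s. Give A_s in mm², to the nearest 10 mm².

M_n = M_u/φ = 508/0.90 = 564.444 kN·m.
With M_n = 0.85 f'_c a b (d − a/2), solve the quadratic for a:
a = d − √(d² − 2M_n/(0.85 f'_c b)) = 635 − √(635² − 2 × 564.444×10⁶/(0.85 × 36.6 × 365)) = 83.81 mm.
A_s = 0.85 f'_c a b / f_y = 0.85 × 36.6 × 83.81 × 365 / 420 = 2265.9 mm².

A_s ≈ 2270 mm²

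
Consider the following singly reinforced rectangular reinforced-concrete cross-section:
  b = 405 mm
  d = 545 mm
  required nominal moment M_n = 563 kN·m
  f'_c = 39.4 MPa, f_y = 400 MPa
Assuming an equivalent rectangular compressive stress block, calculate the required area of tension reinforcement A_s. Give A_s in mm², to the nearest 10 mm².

With M_n = 0.85 f'_c a b (d − a/2), solve the quadratic for a:
a = d − √(d² − 2M_n/(0.85 f'_c b)) = 545 − √(545² − 2 × 563×10⁶/(0.85 × 39.4 × 405)) = 82.39 mm.
A_s = 0.85 f'_c a b / f_y = 0.85 × 39.4 × 82.39 × 405 / 400 = 2793.7 mm².

A_s ≈ 2790 mm²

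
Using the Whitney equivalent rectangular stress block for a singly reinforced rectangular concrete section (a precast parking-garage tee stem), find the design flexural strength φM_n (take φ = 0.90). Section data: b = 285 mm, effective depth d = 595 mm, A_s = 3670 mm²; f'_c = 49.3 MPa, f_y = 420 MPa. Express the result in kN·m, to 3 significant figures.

T = A_s f_y = 3670 × 420 = 1541400 N = 1541.4 kN.
From C = T: a = T/(0.85 f'_c b) = 1541400/(0.85 × 49.3 × 285) = 129.06 mm.
M_n = T(d − a/2) = 1541.4 kN × (595 − 64.53) mm = 817.67 kN·m.
φM_n = 0.90 × 817.67 = 735.90 kN·m.

φM_n ≈ 736 kN·m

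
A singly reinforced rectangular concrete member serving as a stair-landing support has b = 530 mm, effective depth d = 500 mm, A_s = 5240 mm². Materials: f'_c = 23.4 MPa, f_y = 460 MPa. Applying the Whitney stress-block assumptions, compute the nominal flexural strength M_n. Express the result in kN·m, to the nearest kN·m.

M_n ≈ 930 kN·m

T = A_s f_y = 5240 × 460 = 2410400 N = 2410.4 kN.
From C = T: a = T/(0.85 f'_c b) = 2410400/(0.85 × 23.4 × 530) = 228.65 mm.
M_n = T(d − a/2) = 2410.4 kN × (500 − 114.325) mm = 929.63 kN·m.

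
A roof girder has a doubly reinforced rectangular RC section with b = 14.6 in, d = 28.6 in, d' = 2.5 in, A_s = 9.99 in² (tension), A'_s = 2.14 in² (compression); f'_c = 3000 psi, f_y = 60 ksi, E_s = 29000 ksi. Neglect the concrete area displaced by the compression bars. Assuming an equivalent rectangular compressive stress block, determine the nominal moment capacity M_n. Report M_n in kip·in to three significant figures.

Assume both steels yield.
a = (A_s − A'_s) f_y/(0.85 f'_c b) = (9.99 − 2.14) × 60/(0.85 × 3 × 14.6) = 12.651 in.
c = a/β₁ = 12.651/0.85 = 14.884 in; ε'_s = 0.003(c − d')/c = 0.0025 ≥ ε_y = 0.0021, so the compression steel yields.
M_n = (A_s − A'_s) f_y (d − a/2) + A'_s f_y (d − d') = 471 × (28.6 − 6.3255) + 128.4 × (28.6 − 2.5) = 10491.3 + 3351.2 = 13842.5 kip·in.

M_n ≈ 13800 kip·in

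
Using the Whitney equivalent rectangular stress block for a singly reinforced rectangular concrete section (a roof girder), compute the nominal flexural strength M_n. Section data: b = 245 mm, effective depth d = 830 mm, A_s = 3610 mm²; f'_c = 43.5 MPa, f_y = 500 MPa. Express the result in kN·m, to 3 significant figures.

T = A_s f_y = 3610 × 500 = 1805000 N = 1805 kN.
From C = T: a = T/(0.85 f'_c b) = 1805000/(0.85 × 43.5 × 245) = 199.25 mm.
M_n = T(d − a/2) = 1805 kN × (830 − 99.625) mm = 1318.33 kN·m.

M_n ≈ 1320 kN·m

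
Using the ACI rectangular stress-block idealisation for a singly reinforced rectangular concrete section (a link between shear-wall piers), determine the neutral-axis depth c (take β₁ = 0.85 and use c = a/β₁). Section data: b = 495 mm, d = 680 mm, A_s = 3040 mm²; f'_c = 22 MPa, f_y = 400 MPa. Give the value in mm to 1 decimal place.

T = A_s f_y = 3040 × 400 = 1216000 N = 1216 kN.
Setting C = 0.85 f'_c a b equal to T: a = 1216000/(0.85 × 22 × 495) = 131.367 mm.
With β₁ = 0.85, c = a/β₁ = 131.367/0.85 = 154.5 mm.

c ≈ 154.5 mm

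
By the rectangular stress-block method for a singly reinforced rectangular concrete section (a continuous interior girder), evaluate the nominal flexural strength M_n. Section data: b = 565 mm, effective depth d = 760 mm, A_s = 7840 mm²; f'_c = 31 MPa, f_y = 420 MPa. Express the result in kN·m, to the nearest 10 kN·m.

M_n ≈ 2140 kN·m

T = A_s f_y = 7840 × 420 = 3292800 N = 3292.8 kN.
From C = T: a = T/(0.85 f'_c b) = 3292800/(0.85 × 31 × 565) = 221.18 mm.
M_n = T(d − a/2) = 3292.8 kN × (760 − 110.59) mm = 2138.38 kN·m.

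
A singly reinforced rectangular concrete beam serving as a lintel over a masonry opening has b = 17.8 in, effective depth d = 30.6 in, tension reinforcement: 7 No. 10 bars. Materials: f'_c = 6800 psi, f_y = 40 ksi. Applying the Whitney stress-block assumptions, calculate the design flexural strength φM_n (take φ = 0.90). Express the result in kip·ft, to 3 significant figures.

A_s = 7 × 1.27 = 8.89 in².
T = A_s f_y = 8.89 × 40 = 355.6 kips.
a = T/(0.85 f'_c b) = 355.6/(0.85 × 6.8 × 17.8) = 3.456 in.
M_n = T(d − a/2) = 355.6 × (30.6 − 1.728) = 10266.9 kip·in = 10266.9/12 = 855.58 kip·ft.
φM_n = 0.90 × 855.58 = 770.02 kip·ft.

φM_n ≈ 770 kip·ft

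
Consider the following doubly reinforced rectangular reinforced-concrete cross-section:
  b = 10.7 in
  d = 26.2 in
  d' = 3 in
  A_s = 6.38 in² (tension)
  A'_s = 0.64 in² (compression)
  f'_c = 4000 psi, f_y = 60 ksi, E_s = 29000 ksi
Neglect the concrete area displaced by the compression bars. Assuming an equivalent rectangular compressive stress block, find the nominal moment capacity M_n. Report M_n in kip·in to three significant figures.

Assume both steels yield.
a = (A_s − A'_s) f_y/(0.85 f'_c b) = (6.38 − 0.64) × 60/(0.85 × 4 × 10.7) = 9.467 in.
c = a/β₁ = 9.467/0.85 = 11.138 in; ε'_s = 0.003(c − d')/c = 0.0022 ≥ ε_y = 0.0021, so the compression steel yields.
M_n = (A_s − A'_s) f_y (d − a/2) + A'_s f_y (d − d') = 344.4 × (26.2 − 4.7335) + 38.4 × (26.2 − 3) = 7393.1 + 890.9 = 8284.0 kip·in.

M_n ≈ 8280 kip·in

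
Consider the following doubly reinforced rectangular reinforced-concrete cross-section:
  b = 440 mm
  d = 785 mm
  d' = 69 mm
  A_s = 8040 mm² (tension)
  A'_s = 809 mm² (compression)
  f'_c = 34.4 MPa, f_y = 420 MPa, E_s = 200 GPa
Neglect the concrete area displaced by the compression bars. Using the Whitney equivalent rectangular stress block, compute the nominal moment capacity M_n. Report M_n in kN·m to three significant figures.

M_n ≈ 2270 kN·m

Assume both tension and compression steel yield.
Net tension couple steel: A_s − A'_s = 7231 mm².
a = (A_s − A'_s) f_y / (0.85 f'_c b) = 3037020/(0.85 × 34.4 × 440) = 236.06 mm.
c = a/β₁ = 236.06/0.804 = 293.61 mm; ε'_s = 0.003(c − d')/c = 0.0023 ≥ f_y/E_s = 0.0021, so compression steel does yield.
M_n = (A_s − A'_s) f_y (d − a/2) + A'_s f_y (d − d') = [3037020 × (785 − 118.03) + 339780 × (785 − 69)] × 10⁻⁶ = 2025.60 + 243.28 = 2268.88 kN·m.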